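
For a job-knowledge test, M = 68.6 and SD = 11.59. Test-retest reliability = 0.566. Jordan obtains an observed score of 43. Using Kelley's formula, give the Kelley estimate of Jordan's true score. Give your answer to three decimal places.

54.110

Regress the observed score toward the mean by the unreliability: T̂ = 0.566·43 + 0.434·68.6 = 24.338 + 29.7724 = 54.1104.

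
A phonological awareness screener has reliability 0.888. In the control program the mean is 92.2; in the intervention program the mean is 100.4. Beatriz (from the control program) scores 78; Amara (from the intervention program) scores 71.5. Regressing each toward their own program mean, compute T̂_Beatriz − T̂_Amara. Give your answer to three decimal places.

4.854

T̂_Beatriz = 0.888(78) + 0.112(92.2) = 79.59040
T̂_Amara = 0.888(71.5) + 0.112(100.4) = 74.73680
Difference = 79.59040 − 74.73680 = 4.85360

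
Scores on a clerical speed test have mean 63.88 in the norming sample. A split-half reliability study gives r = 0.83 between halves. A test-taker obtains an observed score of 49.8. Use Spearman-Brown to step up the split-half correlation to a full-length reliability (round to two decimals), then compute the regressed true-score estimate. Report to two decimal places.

51.07

Spearman-Brown: ρ = 2r/(1 + r) = 2(0.83)/(1 + 0.83) = 1.660/1.83 = 0.9071 → 0.91
Kelley's formula gives T̂ = 0.91·49.8 + 0.09·63.88 = 45.318 + 5.7492 = 51.067.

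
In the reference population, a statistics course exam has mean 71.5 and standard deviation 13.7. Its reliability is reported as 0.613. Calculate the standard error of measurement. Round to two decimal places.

SEM = SD · √(1 − ρ) = 13.7 × √0.387 = 13.7 × 0.6221 = 8.523

8.52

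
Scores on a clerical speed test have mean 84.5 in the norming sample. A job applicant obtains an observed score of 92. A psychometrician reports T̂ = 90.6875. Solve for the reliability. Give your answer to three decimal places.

T̂ = ρX + (1 − ρ)μ  ⇒  T̂ − μ = ρ(X − μ)
ρ = (T̂ − μ)/(X − μ) = (90.6875 − 84.5) / (92 − 84.5) = 6.1875 / 7.5 = 0.82500

0.825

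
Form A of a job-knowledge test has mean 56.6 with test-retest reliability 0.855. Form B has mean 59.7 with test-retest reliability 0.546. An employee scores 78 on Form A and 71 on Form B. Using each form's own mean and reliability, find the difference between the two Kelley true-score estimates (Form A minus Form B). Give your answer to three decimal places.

T̂_A = 0.855(78) + 0.145(56.6) = 74.89700
T̂_B = 0.546(71) + 0.454(59.7) = 65.86980
T̂_A − T̂_B = 9.02720

9.027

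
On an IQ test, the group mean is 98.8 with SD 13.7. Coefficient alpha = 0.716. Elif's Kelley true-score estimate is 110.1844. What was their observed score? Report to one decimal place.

T̂ = ρX + (1 − ρ)μ  ⇒  X = (T̂ − (1 − ρ)μ) / ρ
X = (110.1844 − 0.284 × 98.8) / 0.716 = (110.1844 − 28.0592) / 0.716 = 82.1252 / 0.716 = 114.700

114.7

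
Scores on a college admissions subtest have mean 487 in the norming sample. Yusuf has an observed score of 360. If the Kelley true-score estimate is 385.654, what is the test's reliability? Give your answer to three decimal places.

T̂ = ρX + (1 − ρ)μ  ⇒  T̂ − μ = ρ(X − μ)
ρ = (T̂ − μ)/(X − μ) = (385.654 − 487) / (360 − 487) = -101.346 / -127.0 = 0.79800

0.798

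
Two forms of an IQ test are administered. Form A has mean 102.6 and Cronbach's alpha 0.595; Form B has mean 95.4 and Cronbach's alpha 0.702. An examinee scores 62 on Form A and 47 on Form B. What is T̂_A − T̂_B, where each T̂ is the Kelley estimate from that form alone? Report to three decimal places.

17.020

T̂_A = 0.595(62) + 0.405(102.6) = 78.44300
T̂_B = 0.702(47) + 0.298(95.4) = 61.42320
T̂_A − T̂_B = 17.01980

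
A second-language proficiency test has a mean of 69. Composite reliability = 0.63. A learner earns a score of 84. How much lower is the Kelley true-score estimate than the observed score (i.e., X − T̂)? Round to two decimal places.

5.55

T̂ = ρX + (1 − ρ)μ
  = 0.63 × 84 + 0.37 × 69
  = 52.92 + 25.53
  = 78.4500
  ≈ 78.450
X − T̂ = 84 − 78.450 = 5.550 → 5.55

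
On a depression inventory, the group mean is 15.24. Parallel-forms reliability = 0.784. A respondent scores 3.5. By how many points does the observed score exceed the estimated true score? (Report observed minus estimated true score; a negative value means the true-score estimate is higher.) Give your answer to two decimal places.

Kelley's formula gives T̂ = 0.784·3.5 + 0.216·15.24 = 2.7440 + 3.29184 = 6.0358.
X − T̂ = 3.5 − 6.036 = -2.536 → -2.54

-2.54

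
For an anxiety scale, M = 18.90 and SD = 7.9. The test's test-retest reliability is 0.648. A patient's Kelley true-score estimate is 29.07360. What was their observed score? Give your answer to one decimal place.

T̂ = ρX + (1 − ρ)μ  ⇒  X = (T̂ − (1 − ρ)μ) / ρ
X = (29.07360 − 0.352 × 18.90) / 0.648 = (29.07360 − 6.65280) / 0.648 = 22.42080 / 0.648 = 34.600

34.6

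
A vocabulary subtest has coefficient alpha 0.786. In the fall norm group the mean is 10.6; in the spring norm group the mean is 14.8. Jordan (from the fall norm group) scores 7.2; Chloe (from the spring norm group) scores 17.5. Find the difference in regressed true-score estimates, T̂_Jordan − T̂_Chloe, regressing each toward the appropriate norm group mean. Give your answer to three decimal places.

-8.995

T̂_Jordan = 0.786(7.2) + 0.214(10.6) = 7.92760
T̂_Chloe = 0.786(17.5) + 0.214(14.8) = 16.92220
Difference = 7.92760 − 16.92220 = -8.99460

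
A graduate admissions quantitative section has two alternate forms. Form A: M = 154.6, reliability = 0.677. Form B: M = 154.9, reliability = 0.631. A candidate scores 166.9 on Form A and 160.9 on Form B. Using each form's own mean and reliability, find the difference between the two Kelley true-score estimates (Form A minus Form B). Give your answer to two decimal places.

T̂_A = 0.677(166.9) + 0.323(154.6) = 162.9271
T̂_B = 0.631(160.9) + 0.369(154.9) = 158.6860
T̂_A − T̂_B = 4.2411

4.24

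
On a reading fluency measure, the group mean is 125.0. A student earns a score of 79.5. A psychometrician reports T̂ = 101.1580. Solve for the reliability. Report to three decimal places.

0.524

T̂ = ρX + (1 − ρ)μ  ⇒  T̂ − μ = ρ(X − μ)
ρ = (T̂ − μ)/(X − μ) = (101.1580 − 125.0) / (79.5 − 125.0) = -23.8420 / -45.5 = 0.52400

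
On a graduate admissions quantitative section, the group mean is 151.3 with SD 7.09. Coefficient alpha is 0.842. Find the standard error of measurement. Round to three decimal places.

SEM = SD · √(1 − ρ) = 7.09 × √0.158 = 7.09 × 0.3975 = 2.8182

2.818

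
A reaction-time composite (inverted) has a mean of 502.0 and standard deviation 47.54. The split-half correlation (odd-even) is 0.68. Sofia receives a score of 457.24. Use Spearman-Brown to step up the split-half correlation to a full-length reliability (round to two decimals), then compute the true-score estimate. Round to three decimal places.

465.744

Spearman-Brown: ρ = 2r/(1 + r) = 2(0.68)/(1 + 0.68) = 1.360/1.68 = 0.8095 → 0.81
Weight the observed score by reliability and the mean by (1 − reliability): T̂ = 0.81·457.24 + 0.19·502.0 = 370.3644 + 95.380 = 465.7444.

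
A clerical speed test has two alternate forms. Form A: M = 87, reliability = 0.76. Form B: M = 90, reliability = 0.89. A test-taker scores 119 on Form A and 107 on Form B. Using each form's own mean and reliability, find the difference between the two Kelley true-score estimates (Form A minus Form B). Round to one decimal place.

6.2

T̂_A = 0.76(119) + 0.24(87) = 111.320
T̂_B = 0.89(107) + 0.11(90) = 105.130
T̂_A − T̂_B = 6.190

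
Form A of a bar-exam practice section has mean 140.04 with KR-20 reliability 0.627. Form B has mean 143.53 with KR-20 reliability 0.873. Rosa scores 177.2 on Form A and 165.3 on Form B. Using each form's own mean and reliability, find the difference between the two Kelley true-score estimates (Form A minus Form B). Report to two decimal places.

0.80

T̂_A = 0.627(177.2) + 0.373(140.04) = 163.3393
T̂_B = 0.873(165.3) + 0.127(143.53) = 162.5352
T̂_A − T̂_B = 0.8041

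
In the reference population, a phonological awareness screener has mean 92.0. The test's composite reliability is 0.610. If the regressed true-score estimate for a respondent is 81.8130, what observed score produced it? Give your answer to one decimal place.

T̂ = ρX + (1 − ρ)μ  ⇒  X = (T̂ − (1 − ρ)μ) / ρ
X = (81.8130 − 0.390 × 92.0) / 0.610 = (81.8130 − 35.8800) / 0.610 = 45.9330 / 0.610 = 75.300

75.3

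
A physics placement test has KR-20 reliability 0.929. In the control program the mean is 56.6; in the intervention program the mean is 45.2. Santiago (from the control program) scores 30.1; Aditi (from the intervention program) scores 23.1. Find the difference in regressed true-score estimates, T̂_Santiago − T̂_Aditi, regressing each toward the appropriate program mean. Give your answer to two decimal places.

7.31

T̂_Santiago = 0.929(30.1) + 0.071(56.6) = 31.9815
T̂_Aditi = 0.929(23.1) + 0.071(45.2) = 24.6691
Difference = 31.9815 − 24.6691 = 7.3124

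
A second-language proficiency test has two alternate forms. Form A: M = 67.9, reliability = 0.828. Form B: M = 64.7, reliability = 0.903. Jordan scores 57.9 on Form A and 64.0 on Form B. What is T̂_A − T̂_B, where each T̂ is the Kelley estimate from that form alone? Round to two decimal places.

-4.45

T̂_A = 0.828(57.9) + 0.172(67.9) = 59.6200
T̂_B = 0.903(64.0) + 0.097(64.7) = 64.0679
T̂_A − T̂_B = -4.4479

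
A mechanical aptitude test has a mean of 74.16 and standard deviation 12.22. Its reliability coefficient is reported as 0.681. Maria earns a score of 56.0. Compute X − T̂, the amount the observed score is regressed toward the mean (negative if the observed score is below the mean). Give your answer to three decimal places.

-5.793

Regress the observed score toward the mean by the unreliability: T̂ = 0.681·56.0 + 0.319·74.16 = 38.1360 + 23.65704 = 61.79304.
X − T̂ = 56.0 − 61.7930 = -5.7930 → -5.793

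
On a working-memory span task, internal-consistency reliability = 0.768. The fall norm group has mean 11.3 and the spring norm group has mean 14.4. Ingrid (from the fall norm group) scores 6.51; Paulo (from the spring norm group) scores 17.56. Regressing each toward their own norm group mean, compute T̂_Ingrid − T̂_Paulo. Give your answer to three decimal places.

T̂_Ingrid = 0.768(6.51) + 0.232(11.3) = 7.62128
T̂_Paulo = 0.768(17.56) + 0.232(14.4) = 16.82688
Difference = 7.62128 − 16.82688 = -9.20560

-9.206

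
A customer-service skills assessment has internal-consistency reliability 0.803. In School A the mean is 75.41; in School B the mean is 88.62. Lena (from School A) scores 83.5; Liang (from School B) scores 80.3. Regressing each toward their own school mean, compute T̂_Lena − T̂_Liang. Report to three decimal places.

-0.033

T̂_Lena = 0.803(83.5) + 0.197(75.41) = 81.90627
T̂_Liang = 0.803(80.3) + 0.197(88.62) = 81.93904
Difference = 81.90627 − 81.93904 = -0.03277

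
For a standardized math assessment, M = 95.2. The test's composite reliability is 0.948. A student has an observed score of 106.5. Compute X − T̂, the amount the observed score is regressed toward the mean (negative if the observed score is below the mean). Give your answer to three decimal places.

T̂ = ρX + (1 − ρ)μ
  = 0.948 × 106.5 + 0.052 × 95.2
  = 100.9620 + 4.9504
  = 105.91240
  ≈ 105.9124
X − T̂ = 106.5 − 105.9124 = 0.5876 → 0.588

0.588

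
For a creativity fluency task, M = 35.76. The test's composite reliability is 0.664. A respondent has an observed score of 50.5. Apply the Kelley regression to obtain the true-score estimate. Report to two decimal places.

T̂ = ρX + (1 − ρ)μ
  = 0.664 × 50.5 + 0.336 × 35.76
  = 33.5320 + 12.01536
  = 45.547
  ≈ 45.55

45.55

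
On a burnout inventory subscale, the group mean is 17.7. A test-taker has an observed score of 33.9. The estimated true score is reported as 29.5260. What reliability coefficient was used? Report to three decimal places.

0.730

T̂ = ρX + (1 − ρ)μ  ⇒  T̂ − μ = ρ(X − μ)
ρ = (T̂ − μ)/(X − μ) = (29.5260 − 17.7) / (33.9 − 17.7) = 11.8260 / 16.2 = 0.73000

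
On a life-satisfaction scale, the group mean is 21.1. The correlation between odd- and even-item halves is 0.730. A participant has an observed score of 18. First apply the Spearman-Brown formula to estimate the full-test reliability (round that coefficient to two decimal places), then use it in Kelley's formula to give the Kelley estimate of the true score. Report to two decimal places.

Spearman-Brown: ρ = 2r/(1 + r) = 2(0.730)/(1 + 0.730) = 1.4600/1.730 = 0.8439 → 0.84
T̂ = 0.84(18) + 0.16(21.1) = 15.12 + 3.376 = 18.496 → 18.50

18.50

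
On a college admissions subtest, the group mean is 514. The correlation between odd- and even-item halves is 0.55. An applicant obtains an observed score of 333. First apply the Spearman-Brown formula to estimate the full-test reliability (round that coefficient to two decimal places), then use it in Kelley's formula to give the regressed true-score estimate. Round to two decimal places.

385.49

Spearman-Brown: ρ = 2r/(1 + r) = 2(0.55)/(1 + 0.55) = 1.100/1.55 = 0.7097 → 0.71
T̂ = ρX + (1 − ρ)μ
  = 0.71 × 333 + 0.29 × 514
  = 236.43 + 149.06
  = 385.490
  ≈ 385.49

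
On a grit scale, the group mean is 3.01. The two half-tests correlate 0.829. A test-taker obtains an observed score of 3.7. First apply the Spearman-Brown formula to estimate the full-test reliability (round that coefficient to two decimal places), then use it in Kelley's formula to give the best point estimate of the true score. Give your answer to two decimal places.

3.64

Spearman-Brown: ρ = 2r/(1 + r) = 2(0.829)/(1 + 0.829) = 1.6580/1.829 = 0.9065 → 0.91
T̂ = ρX + (1 − ρ)μ
  = 0.91 × 3.7 + 0.09 × 3.01
  = 3.367 + 0.2709
  = 3.638
  ≈ 3.64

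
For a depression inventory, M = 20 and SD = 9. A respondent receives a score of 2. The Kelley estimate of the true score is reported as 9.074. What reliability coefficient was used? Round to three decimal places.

T̂ = ρX + (1 − ρ)μ  ⇒  T̂ − μ = ρ(X − μ)
ρ = (T̂ − μ)/(X − μ) = (9.074 − 20) / (2 − 20) = -10.926 / -18.0 = 0.60700

0.607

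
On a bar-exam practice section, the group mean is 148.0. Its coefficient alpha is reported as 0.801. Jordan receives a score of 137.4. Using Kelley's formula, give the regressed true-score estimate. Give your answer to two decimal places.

139.51

Weight the observed score by reliability and the mean by (1 − reliability): T̂ = 0.801·137.4 + 0.199·148.0 = 110.0574 + 29.4520 = 139.509.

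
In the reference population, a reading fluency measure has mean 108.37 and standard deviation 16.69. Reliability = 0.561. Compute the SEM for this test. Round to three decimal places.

SEM = SD · √(1 − ρ) = 16.69 × √0.439 = 16.69 × 0.6626 = 11.0583

11.058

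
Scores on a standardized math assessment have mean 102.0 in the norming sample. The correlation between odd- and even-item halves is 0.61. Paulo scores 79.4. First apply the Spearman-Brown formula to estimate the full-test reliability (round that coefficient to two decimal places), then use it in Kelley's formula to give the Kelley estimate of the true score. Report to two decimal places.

84.82

Spearman-Brown: ρ = 2r/(1 + r) = 2(0.61)/(1 + 0.61) = 1.220/1.61 = 0.7578 → 0.76
T̂ = ρX + (1 − ρ)μ
  = 0.76 × 79.4 + 0.24 × 102.0
  = 60.344 + 24.480
  = 84.824
  ≈ 84.82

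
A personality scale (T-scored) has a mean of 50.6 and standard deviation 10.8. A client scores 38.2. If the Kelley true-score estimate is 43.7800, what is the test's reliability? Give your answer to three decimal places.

0.550

T̂ = ρX + (1 − ρ)μ  ⇒  T̂ − μ = ρ(X − μ)
ρ = (T̂ − μ)/(X − μ) = (43.7800 − 50.6) / (38.2 − 50.6) = -6.8200 / -12.4 = 0.55000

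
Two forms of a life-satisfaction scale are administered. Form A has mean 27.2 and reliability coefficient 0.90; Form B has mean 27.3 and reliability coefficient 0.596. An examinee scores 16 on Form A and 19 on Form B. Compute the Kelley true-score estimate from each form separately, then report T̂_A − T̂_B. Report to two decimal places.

-5.23

T̂_A = 0.90(16) + 0.10(27.2) = 17.1200
T̂_B = 0.596(19) + 0.404(27.3) = 22.3532
T̂_A − T̂_B = -5.2332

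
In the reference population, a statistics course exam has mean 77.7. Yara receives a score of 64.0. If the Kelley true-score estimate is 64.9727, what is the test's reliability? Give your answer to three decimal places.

0.929

T̂ = ρX + (1 − ρ)μ  ⇒  T̂ − μ = ρ(X − μ)
ρ = (T̂ − μ)/(X − μ) = (64.9727 − 77.7) / (64.0 − 77.7) = -12.7273 / -13.7 = 0.92900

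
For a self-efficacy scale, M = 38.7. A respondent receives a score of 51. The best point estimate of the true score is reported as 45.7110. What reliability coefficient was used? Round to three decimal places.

0.570

T̂ = ρX + (1 − ρ)μ  ⇒  T̂ − μ = ρ(X − μ)
ρ = (T̂ − μ)/(X − μ) = (45.7110 − 38.7) / (51 − 38.7) = 7.0110 / 12.3 = 0.57000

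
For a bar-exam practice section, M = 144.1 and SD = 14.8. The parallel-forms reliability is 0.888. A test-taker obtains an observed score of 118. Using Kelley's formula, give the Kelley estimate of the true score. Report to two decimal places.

T̂ = 0.888(118) + 0.112(144.1) = 104.784 + 16.1392 = 120.923 → 120.92

120.92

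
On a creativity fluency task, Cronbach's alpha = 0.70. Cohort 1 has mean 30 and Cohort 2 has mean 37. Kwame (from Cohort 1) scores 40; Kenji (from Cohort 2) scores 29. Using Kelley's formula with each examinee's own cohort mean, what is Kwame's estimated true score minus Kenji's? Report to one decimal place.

5.6

T̂_Kwame = 0.70(40) + 0.30(30) = 37.000
T̂_Kenji = 0.70(29) + 0.30(37) = 31.400
Difference = 37.000 − 31.400 = 5.600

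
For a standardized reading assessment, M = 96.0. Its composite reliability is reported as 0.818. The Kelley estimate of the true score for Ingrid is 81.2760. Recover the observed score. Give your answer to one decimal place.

T̂ = ρX + (1 − ρ)μ  ⇒  X = (T̂ − (1 − ρ)μ) / ρ
X = (81.2760 − 0.182 × 96.0) / 0.818 = (81.2760 − 17.4720) / 0.818 = 63.8040 / 0.818 = 78.000

78.0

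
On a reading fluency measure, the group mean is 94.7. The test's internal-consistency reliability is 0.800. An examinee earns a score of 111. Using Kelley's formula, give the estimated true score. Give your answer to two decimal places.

T̂ = ρX + (1 − ρ)μ
  = 0.800 × 111 + 0.200 × 94.7
  = 88.800 + 18.9400
  = 107.740
  ≈ 107.74

107.74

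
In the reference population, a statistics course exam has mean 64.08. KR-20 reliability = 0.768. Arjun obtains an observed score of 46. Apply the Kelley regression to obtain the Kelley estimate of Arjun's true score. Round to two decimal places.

Kelley's formula gives T̂ = 0.768·46 + 0.232·64.08 = 35.328 + 14.86656 = 50.195.

50.19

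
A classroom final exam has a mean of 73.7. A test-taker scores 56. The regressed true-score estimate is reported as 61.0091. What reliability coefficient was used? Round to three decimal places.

T̂ = ρX + (1 − ρ)μ  ⇒  T̂ − μ = ρ(X − μ)
ρ = (T̂ − μ)/(X − μ) = (61.0091 − 73.7) / (56 − 73.7) = -12.6909 / -17.7 = 0.71700

0.717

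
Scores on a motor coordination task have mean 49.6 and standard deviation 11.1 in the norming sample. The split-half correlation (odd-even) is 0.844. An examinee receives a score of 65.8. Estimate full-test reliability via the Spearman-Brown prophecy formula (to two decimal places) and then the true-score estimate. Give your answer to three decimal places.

Spearman-Brown: ρ = 2r/(1 + r) = 2(0.844)/(1 + 0.844) = 1.6880/1.844 = 0.9154 → 0.92
T̂ = 0.92(65.8) + 0.08(49.6) = 60.536 + 3.968 = 64.5040 → 64.504

64.504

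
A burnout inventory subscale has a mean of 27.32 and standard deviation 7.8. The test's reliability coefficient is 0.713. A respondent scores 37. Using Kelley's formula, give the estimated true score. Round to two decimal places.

34.22

Regress the observed score toward the mean by the unreliability: T̂ = 0.713·37 + 0.287·27.32 = 26.381 + 7.84084 = 34.222.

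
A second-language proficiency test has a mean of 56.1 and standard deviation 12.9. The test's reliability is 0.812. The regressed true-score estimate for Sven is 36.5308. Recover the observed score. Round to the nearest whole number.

32

T̂ = ρX + (1 − ρ)μ  ⇒  X = (T̂ − (1 − ρ)μ) / ρ
X = (36.5308 − 0.188 × 56.1) / 0.812 = (36.5308 − 10.5468) / 0.812 = 25.9840 / 0.812 = 32.00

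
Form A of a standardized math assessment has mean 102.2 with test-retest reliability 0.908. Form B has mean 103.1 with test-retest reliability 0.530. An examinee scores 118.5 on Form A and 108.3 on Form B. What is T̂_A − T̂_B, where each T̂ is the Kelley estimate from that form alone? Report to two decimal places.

11.14

T̂_A = 0.908(118.5) + 0.092(102.2) = 117.0004
T̂_B = 0.530(108.3) + 0.470(103.1) = 105.8560
T̂_A − T̂_B = 11.1444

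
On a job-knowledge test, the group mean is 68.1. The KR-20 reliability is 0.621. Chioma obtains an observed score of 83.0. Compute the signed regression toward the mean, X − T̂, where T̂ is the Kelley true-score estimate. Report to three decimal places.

5.647

Regress the observed score toward the mean by the unreliability: T̂ = 0.621·83.0 + 0.379·68.1 = 51.5430 + 25.8099 = 77.35290.
X − T̂ = 83.0 − 77.3529 = 5.6471 → 5.647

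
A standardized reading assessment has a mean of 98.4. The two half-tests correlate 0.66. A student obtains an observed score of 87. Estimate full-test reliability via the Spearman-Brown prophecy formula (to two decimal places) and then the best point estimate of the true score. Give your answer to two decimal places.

89.28

Spearman-Brown: ρ = 2r/(1 + r) = 2(0.66)/(1 + 0.66) = 1.320/1.66 = 0.7952 → 0.80
T̂ = 0.80(87) + 0.20(98.4) = 69.60 + 19.680 = 89.280 → 89.28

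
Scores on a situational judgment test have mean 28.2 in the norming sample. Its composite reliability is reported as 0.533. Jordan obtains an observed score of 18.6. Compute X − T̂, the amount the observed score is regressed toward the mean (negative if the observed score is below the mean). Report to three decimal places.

T̂ = 0.533(18.6) + 0.467(28.2) = 9.9138 + 13.1694 = 23.08320 → 23.0832
X − T̂ = 18.6 − 23.0832 = -4.4832 → -4.483

-4.483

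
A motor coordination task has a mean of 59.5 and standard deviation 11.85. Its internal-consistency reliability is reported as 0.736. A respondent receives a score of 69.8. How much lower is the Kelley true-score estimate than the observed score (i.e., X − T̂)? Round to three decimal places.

2.719

T̂ = ρX + (1 − ρ)μ
  = 0.736 × 69.8 + 0.264 × 59.5
  = 51.3728 + 15.7080
  = 67.08080
  ≈ 67.0808
X − T̂ = 69.8 − 67.0808 = 2.7192 → 2.719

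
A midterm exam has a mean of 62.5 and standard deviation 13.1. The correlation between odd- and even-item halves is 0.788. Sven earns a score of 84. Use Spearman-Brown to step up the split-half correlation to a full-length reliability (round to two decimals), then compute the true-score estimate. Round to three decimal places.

Spearman-Brown: ρ = 2r/(1 + r) = 2(0.788)/(1 + 0.788) = 1.5760/1.788 = 0.8814 → 0.88
Kelley's formula gives T̂ = 0.88·84 + 0.12·62.5 = 73.92 + 7.500 = 81.4200.

81.420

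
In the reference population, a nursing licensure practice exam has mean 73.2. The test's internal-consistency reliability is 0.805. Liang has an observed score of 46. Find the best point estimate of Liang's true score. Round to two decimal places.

T̂ = 0.805(46) + 0.195(73.2) = 37.030 + 14.2740 = 51.304 → 51.30

51.30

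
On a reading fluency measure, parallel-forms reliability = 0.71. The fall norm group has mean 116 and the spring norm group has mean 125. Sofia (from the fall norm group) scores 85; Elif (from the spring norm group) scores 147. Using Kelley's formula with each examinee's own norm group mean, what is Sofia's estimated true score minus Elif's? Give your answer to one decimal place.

T̂_Sofia = 0.71(85) + 0.29(116) = 93.990
T̂_Elif = 0.71(147) + 0.29(125) = 140.620
Difference = 93.990 − 140.620 = -46.630

-46.6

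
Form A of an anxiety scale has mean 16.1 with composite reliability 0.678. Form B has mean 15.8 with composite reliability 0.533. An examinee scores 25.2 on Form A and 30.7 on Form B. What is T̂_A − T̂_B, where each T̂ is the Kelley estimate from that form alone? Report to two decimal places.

T̂_A = 0.678(25.2) + 0.322(16.1) = 22.2698
T̂_B = 0.533(30.7) + 0.467(15.8) = 23.7417
T̂_A − T̂_B = -1.4719

-1.47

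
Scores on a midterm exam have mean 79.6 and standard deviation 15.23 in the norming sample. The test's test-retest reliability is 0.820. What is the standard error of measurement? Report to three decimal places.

6.462

SEM = SD · √(1 − ρ) = 15.23 × √0.180 = 15.23 × 0.4243 = 6.4615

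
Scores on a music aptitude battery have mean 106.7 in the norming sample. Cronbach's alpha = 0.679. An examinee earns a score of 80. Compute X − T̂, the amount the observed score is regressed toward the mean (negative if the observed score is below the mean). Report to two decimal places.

-8.57

T̂ = ρX + (1 − ρ)μ
  = 0.679 × 80 + 0.321 × 106.7
  = 54.320 + 34.2507
  = 88.5707
  ≈ 88.571
X − T̂ = 80 − 88.571 = -8.571 → -8.57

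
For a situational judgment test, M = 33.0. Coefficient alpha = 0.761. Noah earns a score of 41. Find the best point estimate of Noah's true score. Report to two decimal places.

39.09

T̂ = 0.761(41) + 0.239(33.0) = 31.201 + 7.8870 = 39.088 → 39.09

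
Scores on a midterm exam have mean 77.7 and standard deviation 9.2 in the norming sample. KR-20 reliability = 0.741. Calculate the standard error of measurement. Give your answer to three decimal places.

4.682

SEM = SD · √(1 − ρ) = 9.2 × √0.259 = 9.2 × 0.5089 = 4.6821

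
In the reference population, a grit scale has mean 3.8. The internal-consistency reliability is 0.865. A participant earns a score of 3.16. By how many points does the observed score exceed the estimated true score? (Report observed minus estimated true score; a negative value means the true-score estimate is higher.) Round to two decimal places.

-0.09

T̂ = ρX + (1 − ρ)μ
  = 0.865 × 3.16 + 0.135 × 3.8
  = 2.73340 + 0.5130
  = 3.2464
  ≈ 3.246
X − T̂ = 3.16 − 3.246 = -0.086 → -0.09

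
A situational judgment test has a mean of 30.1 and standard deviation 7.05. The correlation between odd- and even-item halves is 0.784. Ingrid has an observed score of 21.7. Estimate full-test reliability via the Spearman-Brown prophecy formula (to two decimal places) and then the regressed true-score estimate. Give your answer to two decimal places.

Spearman-Brown: ρ = 2r/(1 + r) = 2(0.784)/(1 + 0.784) = 1.5680/1.784 = 0.8789 → 0.88
T̂ = 0.88(21.7) + 0.12(30.1) = 19.096 + 3.612 = 22.708 → 22.71

22.71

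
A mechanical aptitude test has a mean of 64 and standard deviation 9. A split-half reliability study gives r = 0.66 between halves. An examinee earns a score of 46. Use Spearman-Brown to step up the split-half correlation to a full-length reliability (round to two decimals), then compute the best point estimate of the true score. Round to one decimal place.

Spearman-Brown: ρ = 2r/(1 + r) = 2(0.66)/(1 + 0.66) = 1.320/1.66 = 0.7952 → 0.80
Kelley's formula gives T̂ = 0.80·46 + 0.20·64 = 36.80 + 12.80 = 49.60.

49.6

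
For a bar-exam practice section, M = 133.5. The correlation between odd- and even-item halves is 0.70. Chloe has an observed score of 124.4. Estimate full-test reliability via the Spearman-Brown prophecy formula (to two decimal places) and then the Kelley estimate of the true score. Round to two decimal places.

126.04

Spearman-Brown: ρ = 2r/(1 + r) = 2(0.70)/(1 + 0.70) = 1.400/1.70 = 0.8235 → 0.82
T̂ = 0.82(124.4) + 0.18(133.5) = 102.008 + 24.030 = 126.038 → 126.04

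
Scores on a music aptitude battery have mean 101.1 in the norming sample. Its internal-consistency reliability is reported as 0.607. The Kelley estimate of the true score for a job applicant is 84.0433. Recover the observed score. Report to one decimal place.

T̂ = ρX + (1 − ρ)μ  ⇒  X = (T̂ − (1 − ρ)μ) / ρ
X = (84.0433 − 0.393 × 101.1) / 0.607 = (84.0433 − 39.7323) / 0.607 = 44.3110 / 0.607 = 73.000

73.0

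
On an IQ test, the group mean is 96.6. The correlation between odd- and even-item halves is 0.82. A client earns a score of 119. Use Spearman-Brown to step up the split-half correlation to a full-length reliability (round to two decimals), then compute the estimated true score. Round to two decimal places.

Spearman-Brown: ρ = 2r/(1 + r) = 2(0.82)/(1 + 0.82) = 1.640/1.82 = 0.9011 → 0.90
T̂ = ρX + (1 − ρ)μ
  = 0.90 × 119 + 0.10 × 96.6
  = 107.10 + 9.660
  = 116.760
  ≈ 116.76

116.76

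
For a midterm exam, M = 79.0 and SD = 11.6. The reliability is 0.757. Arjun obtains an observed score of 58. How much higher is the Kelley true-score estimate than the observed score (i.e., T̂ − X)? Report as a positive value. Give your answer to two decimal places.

T̂ = 0.757(58) + 0.243(79.0) = 43.906 + 19.1970 = 63.1030 → 63.103
T̂ − X = 63.103 − 58 = 5.103 → 5.10

5.10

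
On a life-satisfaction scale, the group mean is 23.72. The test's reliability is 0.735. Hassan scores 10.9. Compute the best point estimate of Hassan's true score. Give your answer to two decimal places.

T̂ = 0.735(10.9) + 0.265(23.72) = 8.0115 + 6.28580 = 14.297 → 14.30

14.30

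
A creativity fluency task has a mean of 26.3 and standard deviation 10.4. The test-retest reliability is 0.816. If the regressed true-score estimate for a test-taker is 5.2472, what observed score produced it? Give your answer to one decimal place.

T̂ = ρX + (1 − ρ)μ  ⇒  X = (T̂ − (1 − ρ)μ) / ρ
X = (5.2472 − 0.184 × 26.3) / 0.816 = (5.2472 − 4.8392) / 0.816 = 0.4080 / 0.816 = 0.500

0.5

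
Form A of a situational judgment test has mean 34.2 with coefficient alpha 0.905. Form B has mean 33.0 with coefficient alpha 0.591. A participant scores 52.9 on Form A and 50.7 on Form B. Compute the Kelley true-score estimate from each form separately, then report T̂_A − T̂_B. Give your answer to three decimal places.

T̂_A = 0.905(52.9) + 0.095(34.2) = 51.12350
T̂_B = 0.591(50.7) + 0.409(33.0) = 43.46070
T̂_A − T̂_B = 7.66280

7.663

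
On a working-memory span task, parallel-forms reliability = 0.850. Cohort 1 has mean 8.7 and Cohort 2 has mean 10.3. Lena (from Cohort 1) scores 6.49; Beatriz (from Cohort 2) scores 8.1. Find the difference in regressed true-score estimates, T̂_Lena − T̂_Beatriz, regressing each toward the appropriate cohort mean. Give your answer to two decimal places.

-1.61

T̂_Lena = 0.850(6.49) + 0.150(8.7) = 6.8215
T̂_Beatriz = 0.850(8.1) + 0.150(10.3) = 8.4300
Difference = 6.8215 − 8.4300 = -1.6085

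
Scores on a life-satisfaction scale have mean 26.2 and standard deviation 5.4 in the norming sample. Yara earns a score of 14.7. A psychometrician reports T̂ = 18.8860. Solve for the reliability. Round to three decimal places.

0.636

T̂ = ρX + (1 − ρ)μ  ⇒  T̂ − μ = ρ(X − μ)
ρ = (T̂ − μ)/(X − μ) = (18.8860 − 26.2) / (14.7 − 26.2) = -7.3140 / -11.5 = 0.63600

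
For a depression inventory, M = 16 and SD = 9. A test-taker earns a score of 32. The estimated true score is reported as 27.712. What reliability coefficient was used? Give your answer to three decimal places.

0.732

T̂ = ρX + (1 − ρ)μ  ⇒  T̂ − μ = ρ(X − μ)
ρ = (T̂ − μ)/(X − μ) = (27.712 − 16) / (32 − 16) = 11.712 / 16.0 = 0.73200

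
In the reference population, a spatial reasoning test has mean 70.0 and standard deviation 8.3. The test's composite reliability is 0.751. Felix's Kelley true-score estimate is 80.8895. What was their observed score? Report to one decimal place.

T̂ = ρX + (1 − ρ)μ  ⇒  X = (T̂ − (1 − ρ)μ) / ρ
X = (80.8895 − 0.249 × 70.0) / 0.751 = (80.8895 − 17.4300) / 0.751 = 63.4595 / 0.751 = 84.500

84.5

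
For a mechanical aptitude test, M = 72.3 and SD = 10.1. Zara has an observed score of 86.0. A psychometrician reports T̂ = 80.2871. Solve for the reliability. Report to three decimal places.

T̂ = ρX + (1 − ρ)μ  ⇒  T̂ − μ = ρ(X − μ)
ρ = (T̂ − μ)/(X − μ) = (80.2871 − 72.3) / (86.0 − 72.3) = 7.9871 / 13.7 = 0.58300

0.583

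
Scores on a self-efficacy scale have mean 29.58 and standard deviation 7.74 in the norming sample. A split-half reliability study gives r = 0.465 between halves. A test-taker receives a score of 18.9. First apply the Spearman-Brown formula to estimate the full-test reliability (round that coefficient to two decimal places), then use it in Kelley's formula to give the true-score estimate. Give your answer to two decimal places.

22.85

Spearman-Brown: ρ = 2r/(1 + r) = 2(0.465)/(1 + 0.465) = 0.9300/1.465 = 0.6348 → 0.63
T̂ = ρX + (1 − ρ)μ
  = 0.63 × 18.9 + 0.37 × 29.58
  = 11.907 + 10.9446
  = 22.852
  ≈ 22.85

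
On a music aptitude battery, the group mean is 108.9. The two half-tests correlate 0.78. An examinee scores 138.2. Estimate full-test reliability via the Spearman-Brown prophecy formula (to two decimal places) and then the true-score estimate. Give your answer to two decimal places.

Spearman-Brown: ρ = 2r/(1 + r) = 2(0.78)/(1 + 0.78) = 1.560/1.78 = 0.8764 → 0.88
T̂ = ρX + (1 − ρ)μ
  = 0.88 × 138.2 + 0.12 × 108.9
  = 121.616 + 13.068
  = 134.684
  ≈ 134.68

134.68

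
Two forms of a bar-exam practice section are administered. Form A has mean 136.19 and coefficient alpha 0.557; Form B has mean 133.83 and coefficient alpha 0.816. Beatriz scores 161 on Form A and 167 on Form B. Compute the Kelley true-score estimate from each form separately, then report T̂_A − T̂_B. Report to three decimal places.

-10.888

T̂_A = 0.557(161) + 0.443(136.19) = 150.00917
T̂_B = 0.816(167) + 0.184(133.83) = 160.89672
T̂_A − T̂_B = -10.88755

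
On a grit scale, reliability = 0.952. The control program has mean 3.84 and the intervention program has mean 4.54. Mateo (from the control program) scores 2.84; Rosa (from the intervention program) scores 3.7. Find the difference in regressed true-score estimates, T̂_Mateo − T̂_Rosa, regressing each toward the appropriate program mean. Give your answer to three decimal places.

-0.852

T̂_Mateo = 0.952(2.84) + 0.048(3.84) = 2.88800
T̂_Rosa = 0.952(3.7) + 0.048(4.54) = 3.74032
Difference = 2.88800 − 3.74032 = -0.85232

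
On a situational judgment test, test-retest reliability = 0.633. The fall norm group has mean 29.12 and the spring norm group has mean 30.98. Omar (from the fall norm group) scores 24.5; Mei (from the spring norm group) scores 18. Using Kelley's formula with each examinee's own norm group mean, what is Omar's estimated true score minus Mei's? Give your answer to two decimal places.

T̂_Omar = 0.633(24.5) + 0.367(29.12) = 26.1955
T̂_Mei = 0.633(18) + 0.367(30.98) = 22.7637
Difference = 26.1955 − 22.7637 = 3.4319

3.43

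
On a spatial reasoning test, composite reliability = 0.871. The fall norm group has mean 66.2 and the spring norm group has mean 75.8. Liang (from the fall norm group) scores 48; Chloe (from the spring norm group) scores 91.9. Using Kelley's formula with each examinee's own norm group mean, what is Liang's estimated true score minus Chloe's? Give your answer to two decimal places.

-39.48

T̂_Liang = 0.871(48) + 0.129(66.2) = 50.3478
T̂_Chloe = 0.871(91.9) + 0.129(75.8) = 89.8231
Difference = 50.3478 − 89.8231 = -39.4753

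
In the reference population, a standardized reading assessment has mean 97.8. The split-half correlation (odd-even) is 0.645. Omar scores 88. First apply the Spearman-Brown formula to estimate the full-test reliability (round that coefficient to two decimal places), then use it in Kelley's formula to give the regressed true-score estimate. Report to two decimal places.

90.16

Spearman-Brown: ρ = 2r/(1 + r) = 2(0.645)/(1 + 0.645) = 1.2900/1.645 = 0.7842 → 0.78
Regress the observed score toward the mean by the unreliability: T̂ = 0.78·88 + 0.22·97.8 = 68.64 + 21.516 = 90.156.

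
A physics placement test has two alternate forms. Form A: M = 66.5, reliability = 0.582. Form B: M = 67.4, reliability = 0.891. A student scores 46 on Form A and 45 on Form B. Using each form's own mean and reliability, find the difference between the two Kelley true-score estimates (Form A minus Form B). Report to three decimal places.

7.127

T̂_A = 0.582(46) + 0.418(66.5) = 54.56900
T̂_B = 0.891(45) + 0.109(67.4) = 47.44160
T̂_A − T̂_B = 7.12740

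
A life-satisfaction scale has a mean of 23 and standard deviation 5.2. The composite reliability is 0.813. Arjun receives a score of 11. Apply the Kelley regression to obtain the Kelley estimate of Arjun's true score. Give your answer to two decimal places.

13.24

T̂ = 0.813(11) + 0.187(23) = 8.943 + 4.301 = 13.244 → 13.24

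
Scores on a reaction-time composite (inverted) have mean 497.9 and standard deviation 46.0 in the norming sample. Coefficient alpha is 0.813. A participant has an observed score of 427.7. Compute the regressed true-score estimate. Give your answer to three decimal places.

440.827

T̂ = 0.813(427.7) + 0.187(497.9) = 347.7201 + 93.1073 = 440.8274 → 440.827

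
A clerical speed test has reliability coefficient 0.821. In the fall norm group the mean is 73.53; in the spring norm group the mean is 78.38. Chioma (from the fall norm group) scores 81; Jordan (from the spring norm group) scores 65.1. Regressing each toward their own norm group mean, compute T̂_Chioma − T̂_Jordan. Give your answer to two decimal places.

12.19

T̂_Chioma = 0.821(81) + 0.179(73.53) = 79.6629
T̂_Jordan = 0.821(65.1) + 0.179(78.38) = 67.4771
Difference = 79.6629 − 67.4771 = 12.1857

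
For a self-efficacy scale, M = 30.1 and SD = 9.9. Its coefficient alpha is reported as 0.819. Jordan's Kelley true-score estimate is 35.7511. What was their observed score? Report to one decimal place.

T̂ = ρX + (1 − ρ)μ  ⇒  X = (T̂ − (1 − ρ)μ) / ρ
X = (35.7511 − 0.181 × 30.1) / 0.819 = (35.7511 − 5.4481) / 0.819 = 30.3030 / 0.819 = 37.000

37.0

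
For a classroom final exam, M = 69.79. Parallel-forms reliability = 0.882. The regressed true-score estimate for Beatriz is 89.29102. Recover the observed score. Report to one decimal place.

91.9

T̂ = ρX + (1 − ρ)μ  ⇒  X = (T̂ − (1 − ρ)μ) / ρ
X = (89.29102 − 0.118 × 69.79) / 0.882 = (89.29102 − 8.23522) / 0.882 = 81.05580 / 0.882 = 91.900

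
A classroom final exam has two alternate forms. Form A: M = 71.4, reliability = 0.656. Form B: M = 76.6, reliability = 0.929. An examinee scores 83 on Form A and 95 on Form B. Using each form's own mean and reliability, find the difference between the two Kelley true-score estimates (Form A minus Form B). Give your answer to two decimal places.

T̂_A = 0.656(83) + 0.344(71.4) = 79.0096
T̂_B = 0.929(95) + 0.071(76.6) = 93.6936
T̂_A − T̂_B = -14.6840

-14.68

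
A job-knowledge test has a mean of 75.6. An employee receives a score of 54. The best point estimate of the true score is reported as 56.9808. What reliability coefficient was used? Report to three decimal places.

T̂ = ρX + (1 − ρ)μ  ⇒  T̂ − μ = ρ(X − μ)
ρ = (T̂ − μ)/(X − μ) = (56.9808 − 75.6) / (54 − 75.6) = -18.6192 / -21.6 = 0.86200

0.862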